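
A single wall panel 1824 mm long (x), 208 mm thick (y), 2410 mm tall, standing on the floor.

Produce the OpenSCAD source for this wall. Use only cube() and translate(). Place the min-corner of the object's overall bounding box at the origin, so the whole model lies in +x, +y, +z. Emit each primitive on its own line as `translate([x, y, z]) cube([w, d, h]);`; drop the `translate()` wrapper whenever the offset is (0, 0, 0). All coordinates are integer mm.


cube([1824, 208, 2410]);


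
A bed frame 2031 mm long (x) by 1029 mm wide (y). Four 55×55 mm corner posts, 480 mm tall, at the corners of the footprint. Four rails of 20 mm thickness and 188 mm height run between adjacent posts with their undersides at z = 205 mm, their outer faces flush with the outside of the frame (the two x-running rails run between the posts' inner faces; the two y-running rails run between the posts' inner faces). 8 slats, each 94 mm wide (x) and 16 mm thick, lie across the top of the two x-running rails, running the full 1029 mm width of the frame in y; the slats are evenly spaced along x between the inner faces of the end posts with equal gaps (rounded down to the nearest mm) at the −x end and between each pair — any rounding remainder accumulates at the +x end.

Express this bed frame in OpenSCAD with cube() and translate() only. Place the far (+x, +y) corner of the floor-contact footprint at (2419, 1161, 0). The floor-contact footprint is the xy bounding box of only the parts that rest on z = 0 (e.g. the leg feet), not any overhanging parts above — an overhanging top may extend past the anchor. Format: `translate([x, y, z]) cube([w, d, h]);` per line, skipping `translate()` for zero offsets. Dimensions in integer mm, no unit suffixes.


// slat z = rail_z + rail_h = 205 + 188 = 393
// slat gap = ⌊(1921 − 8·94) / 9⌋ = 129
translate([388, 132, 0]) cube([55, 55, 480]);
translate([388, 1106, 0]) cube([55, 55, 480]);
translate([2364, 132, 0]) cube([55, 55, 480]);
translate([2364, 1106, 0]) cube([55, 55, 480]);
translate([443, 132, 205]) cube([1921, 20, 188]);
translate([443, 1141, 205]) cube([1921, 20, 188]);
translate([388, 187, 205]) cube([20, 919, 188]);
translate([2399, 187, 205]) cube([20, 919, 188]);
translate([572, 132, 393]) cube([94, 1029, 16]);
translate([795, 132, 393]) cube([94, 1029, 16]);
translate([1018, 132, 393]) cube([94, 1029, 16]);
translate([1241, 132, 393]) cube([94, 1029, 16]);
translate([1464, 132, 393]) cube([94, 1029, 16]);
translate([1687, 132, 393]) cube([94, 1029, 16]);
translate([1910, 132, 393]) cube([94, 1029, 16]);
translate([2133, 132, 393]) cube([94, 1029, 16]);


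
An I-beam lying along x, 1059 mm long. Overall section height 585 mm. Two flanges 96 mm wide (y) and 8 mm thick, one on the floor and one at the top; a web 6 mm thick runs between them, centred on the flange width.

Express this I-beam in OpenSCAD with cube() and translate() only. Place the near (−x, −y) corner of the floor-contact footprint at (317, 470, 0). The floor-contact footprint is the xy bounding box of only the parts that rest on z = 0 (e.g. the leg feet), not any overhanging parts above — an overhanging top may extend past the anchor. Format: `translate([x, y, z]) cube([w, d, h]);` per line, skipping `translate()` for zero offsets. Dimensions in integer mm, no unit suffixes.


translate([317, 470, 0]) cube([1059, 96, 8]);
translate([317, 515, 8]) cube([1059, 6, 569]);
translate([317, 470, 577]) cube([1059, 96, 8]);


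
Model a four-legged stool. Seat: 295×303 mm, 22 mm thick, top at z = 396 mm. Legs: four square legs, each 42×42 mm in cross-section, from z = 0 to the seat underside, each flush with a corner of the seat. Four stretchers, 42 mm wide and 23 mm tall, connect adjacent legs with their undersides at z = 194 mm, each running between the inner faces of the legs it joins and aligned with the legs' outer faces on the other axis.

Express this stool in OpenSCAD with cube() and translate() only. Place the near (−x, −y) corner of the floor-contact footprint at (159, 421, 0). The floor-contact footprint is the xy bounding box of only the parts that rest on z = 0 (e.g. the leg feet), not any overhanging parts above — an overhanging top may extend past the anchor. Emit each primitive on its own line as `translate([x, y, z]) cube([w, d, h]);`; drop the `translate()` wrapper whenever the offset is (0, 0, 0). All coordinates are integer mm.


translate([159, 421, 374]) cube([295, 303, 22]);
translate([159, 421, 0]) cube([42, 42, 374]);
translate([412, 421, 0]) cube([42, 42, 374]);
translate([159, 682, 0]) cube([42, 42, 374]);
translate([412, 682, 0]) cube([42, 42, 374]);
translate([201, 421, 194]) cube([211, 42, 23]);
translate([201, 682, 194]) cube([211, 42, 23]);
translate([159, 463, 194]) cube([42, 219, 23]);
translate([412, 463, 194]) cube([42, 219, 23]);


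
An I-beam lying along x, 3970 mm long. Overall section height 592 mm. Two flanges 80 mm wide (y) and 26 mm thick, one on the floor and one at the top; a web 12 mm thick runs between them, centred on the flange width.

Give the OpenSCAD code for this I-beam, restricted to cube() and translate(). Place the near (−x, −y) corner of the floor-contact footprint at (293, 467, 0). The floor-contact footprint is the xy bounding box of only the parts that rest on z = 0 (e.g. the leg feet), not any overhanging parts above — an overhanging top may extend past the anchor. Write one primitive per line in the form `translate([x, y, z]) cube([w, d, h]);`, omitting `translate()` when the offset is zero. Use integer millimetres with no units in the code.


translate([293, 467, 0]) cube([3970, 80, 26]);
translate([293, 501, 26]) cube([3970, 12, 540]);
translate([293, 467, 566]) cube([3970, 80, 26]);


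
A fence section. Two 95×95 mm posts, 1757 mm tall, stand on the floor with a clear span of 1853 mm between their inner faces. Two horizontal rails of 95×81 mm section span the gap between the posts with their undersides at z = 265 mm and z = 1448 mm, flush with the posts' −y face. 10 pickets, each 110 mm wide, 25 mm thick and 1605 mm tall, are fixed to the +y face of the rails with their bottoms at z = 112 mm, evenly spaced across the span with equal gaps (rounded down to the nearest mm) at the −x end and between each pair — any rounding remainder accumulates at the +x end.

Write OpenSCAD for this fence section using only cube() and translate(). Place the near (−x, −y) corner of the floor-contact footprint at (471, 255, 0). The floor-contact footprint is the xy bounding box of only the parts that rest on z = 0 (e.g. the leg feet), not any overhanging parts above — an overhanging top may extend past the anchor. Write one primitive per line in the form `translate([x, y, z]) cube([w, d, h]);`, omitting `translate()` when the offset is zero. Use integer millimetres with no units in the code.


translate([471, 255, 0]) cube([95, 95, 1757]);
translate([2419, 255, 0]) cube([95, 95, 1757]);
translate([566, 255, 265]) cube([1853, 95, 81]);
translate([566, 255, 1448]) cube([1853, 95, 81]);
translate([634, 350, 112]) cube([110, 25, 1605]);
translate([812, 350, 112]) cube([110, 25, 1605]);
translate([990, 350, 112]) cube([110, 25, 1605]);
translate([1168, 350, 112]) cube([110, 25, 1605]);
translate([1346, 350, 112]) cube([110, 25, 1605]);
translate([1524, 350, 112]) cube([110, 25, 1605]);
translate([1702, 350, 112]) cube([110, 25, 1605]);
translate([1880, 350, 112]) cube([110, 25, 1605]);
translate([2058, 350, 112]) cube([110, 25, 1605]);
translate([2236, 350, 112]) cube([110, 25, 1605]);


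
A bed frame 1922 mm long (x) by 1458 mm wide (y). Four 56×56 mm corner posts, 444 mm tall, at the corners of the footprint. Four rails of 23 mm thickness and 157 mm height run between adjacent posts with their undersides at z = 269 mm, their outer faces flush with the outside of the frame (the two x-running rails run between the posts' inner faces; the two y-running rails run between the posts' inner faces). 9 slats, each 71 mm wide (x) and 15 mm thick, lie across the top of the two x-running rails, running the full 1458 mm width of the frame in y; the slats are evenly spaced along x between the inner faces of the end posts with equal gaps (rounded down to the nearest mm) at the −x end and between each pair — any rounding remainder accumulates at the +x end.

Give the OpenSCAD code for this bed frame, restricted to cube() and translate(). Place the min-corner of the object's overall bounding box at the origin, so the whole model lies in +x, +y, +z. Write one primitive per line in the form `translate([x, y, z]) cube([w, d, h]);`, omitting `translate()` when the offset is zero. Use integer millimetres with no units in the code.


cube([56, 56, 444]);
translate([0, 1402, 0]) cube([56, 56, 444]);
translate([1866, 0, 0]) cube([56, 56, 444]);
translate([1866, 1402, 0]) cube([56, 56, 444]);
translate([56, 0, 269]) cube([1810, 23, 157]);
translate([56, 1435, 269]) cube([1810, 23, 157]);
translate([0, 56, 269]) cube([23, 1346, 157]);
translate([1899, 56, 269]) cube([23, 1346, 157]);
translate([173, 0, 426]) cube([71, 1458, 15]);
translate([361, 0, 426]) cube([71, 1458, 15]);
translate([549, 0, 426]) cube([71, 1458, 15]);
translate([737, 0, 426]) cube([71, 1458, 15]);
translate([925, 0, 426]) cube([71, 1458, 15]);
translate([1113, 0, 426]) cube([71, 1458, 15]);
translate([1301, 0, 426]) cube([71, 1458, 15]);
translate([1489, 0, 426]) cube([71, 1458, 15]);
translate([1677, 0, 426]) cube([71, 1458, 15]);


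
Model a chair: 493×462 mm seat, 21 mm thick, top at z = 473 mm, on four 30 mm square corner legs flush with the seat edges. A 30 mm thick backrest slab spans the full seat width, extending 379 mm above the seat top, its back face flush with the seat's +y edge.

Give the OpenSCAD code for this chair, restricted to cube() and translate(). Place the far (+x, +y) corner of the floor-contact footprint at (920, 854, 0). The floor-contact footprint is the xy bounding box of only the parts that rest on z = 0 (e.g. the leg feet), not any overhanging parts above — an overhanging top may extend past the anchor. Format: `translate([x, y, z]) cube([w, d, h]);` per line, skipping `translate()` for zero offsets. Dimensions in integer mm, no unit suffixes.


// leg_h = 473 - 21 = 452
translate([427, 392, 452]) cube([493, 462, 21]);
translate([427, 392, 0]) cube([30, 30, 452]);
translate([890, 392, 0]) cube([30, 30, 452]);
translate([427, 824, 0]) cube([30, 30, 452]);
translate([890, 824, 0]) cube([30, 30, 452]);
translate([427, 824, 473]) cube([493, 30, 379]);


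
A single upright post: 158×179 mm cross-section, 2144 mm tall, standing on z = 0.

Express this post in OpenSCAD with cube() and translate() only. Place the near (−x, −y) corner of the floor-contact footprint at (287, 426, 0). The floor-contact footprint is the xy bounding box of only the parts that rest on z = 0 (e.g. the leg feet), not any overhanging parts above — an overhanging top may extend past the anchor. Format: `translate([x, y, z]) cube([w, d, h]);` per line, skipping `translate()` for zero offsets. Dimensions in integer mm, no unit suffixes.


translate([287, 426, 0]) cube([158, 179, 2144]);


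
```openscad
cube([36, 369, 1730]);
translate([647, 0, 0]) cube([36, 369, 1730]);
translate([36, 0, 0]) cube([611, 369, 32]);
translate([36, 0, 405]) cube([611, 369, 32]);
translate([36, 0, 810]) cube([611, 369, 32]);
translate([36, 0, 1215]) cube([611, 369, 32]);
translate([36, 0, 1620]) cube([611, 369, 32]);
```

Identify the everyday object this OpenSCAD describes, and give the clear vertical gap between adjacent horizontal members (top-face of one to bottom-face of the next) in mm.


A bookshelf. The clear shelf gap is 373 mm.

Two tall side panels with 5 horizontal boards between them — a bookshelf. The first two shelf undersides are at z = 0 and z = 405; with shelf thickness 32, the clear gap is 405 − 0 − 32 = 373 mm.


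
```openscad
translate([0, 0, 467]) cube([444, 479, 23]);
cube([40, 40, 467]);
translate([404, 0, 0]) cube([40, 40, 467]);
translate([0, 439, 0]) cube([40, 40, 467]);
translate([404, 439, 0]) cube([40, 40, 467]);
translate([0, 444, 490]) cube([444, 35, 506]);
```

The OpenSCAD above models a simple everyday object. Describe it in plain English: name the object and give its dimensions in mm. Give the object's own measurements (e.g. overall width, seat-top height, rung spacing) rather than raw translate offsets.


A chair. The seat is a 444×479×23 mm slab with its top at z = 490 mm, on four 40×40 mm corner legs (flush with the seat edges, standing on z = 0). A flat backrest 35 mm thick, 506 mm tall, spans the full seat width and rises from the seat top along its +y edge, rear face flush with the rear of the seat.


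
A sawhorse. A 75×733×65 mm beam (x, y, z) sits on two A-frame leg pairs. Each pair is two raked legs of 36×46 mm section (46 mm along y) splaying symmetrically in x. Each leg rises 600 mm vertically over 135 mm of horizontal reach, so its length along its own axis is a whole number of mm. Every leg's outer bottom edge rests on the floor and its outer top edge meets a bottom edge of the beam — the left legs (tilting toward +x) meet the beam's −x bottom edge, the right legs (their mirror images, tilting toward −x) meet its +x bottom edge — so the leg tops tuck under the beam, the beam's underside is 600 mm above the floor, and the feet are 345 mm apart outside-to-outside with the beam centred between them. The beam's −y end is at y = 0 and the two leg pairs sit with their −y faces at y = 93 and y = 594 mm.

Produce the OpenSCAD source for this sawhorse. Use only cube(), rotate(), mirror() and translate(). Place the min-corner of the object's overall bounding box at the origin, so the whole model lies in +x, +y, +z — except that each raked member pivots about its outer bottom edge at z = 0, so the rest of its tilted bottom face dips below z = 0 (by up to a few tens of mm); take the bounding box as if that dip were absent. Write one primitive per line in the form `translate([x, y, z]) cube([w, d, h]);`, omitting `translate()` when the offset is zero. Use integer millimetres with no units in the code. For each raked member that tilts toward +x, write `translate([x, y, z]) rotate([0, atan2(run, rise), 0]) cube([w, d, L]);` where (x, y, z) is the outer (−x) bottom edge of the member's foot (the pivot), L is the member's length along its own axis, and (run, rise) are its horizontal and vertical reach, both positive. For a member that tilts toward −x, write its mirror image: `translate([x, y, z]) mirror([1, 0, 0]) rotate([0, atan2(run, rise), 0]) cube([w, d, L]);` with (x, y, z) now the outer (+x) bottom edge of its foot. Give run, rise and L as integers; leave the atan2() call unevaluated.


translate([135, 0, 600]) cube([75, 733, 65]);
translate([0, 93, 0]) rotate([0, atan2(135, 600), 0]) cube([36, 46, 615]);
translate([345, 93, 0]) mirror([1, 0, 0]) rotate([0, atan2(135, 600), 0]) cube([36, 46, 615]);
translate([0, 594, 0]) rotate([0, atan2(135, 600), 0]) cube([36, 46, 615]);
translate([345, 594, 0]) mirror([1, 0, 0]) rotate([0, atan2(135, 600), 0]) cube([36, 46, 615]);


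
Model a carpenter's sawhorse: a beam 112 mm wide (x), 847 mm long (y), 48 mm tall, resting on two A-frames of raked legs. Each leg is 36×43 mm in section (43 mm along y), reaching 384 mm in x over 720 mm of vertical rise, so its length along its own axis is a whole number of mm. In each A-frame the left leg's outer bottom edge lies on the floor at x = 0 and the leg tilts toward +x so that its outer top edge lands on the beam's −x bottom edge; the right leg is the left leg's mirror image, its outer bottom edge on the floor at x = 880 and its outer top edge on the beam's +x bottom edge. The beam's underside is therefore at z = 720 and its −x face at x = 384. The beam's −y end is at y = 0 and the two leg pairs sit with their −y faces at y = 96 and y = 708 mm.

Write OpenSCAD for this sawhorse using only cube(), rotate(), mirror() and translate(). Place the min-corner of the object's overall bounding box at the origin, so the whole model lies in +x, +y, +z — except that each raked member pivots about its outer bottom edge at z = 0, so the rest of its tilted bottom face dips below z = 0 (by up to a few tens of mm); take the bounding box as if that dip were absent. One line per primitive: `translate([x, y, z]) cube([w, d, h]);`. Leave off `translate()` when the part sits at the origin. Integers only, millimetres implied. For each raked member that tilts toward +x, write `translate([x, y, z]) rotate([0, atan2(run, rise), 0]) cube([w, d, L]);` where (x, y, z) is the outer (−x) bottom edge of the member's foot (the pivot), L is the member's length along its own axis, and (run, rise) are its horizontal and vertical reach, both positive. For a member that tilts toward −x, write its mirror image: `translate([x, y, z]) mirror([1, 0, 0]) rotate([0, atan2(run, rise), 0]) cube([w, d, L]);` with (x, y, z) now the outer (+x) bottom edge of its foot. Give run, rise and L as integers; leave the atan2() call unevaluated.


translate([384, 0, 720]) cube([112, 847, 48]);
translate([0, 96, 0]) rotate([0, atan2(384, 720), 0]) cube([36, 43, 816]);
translate([880, 96, 0]) mirror([1, 0, 0]) rotate([0, atan2(384, 720), 0]) cube([36, 43, 816]);
translate([0, 708, 0]) rotate([0, atan2(384, 720), 0]) cube([36, 43, 816]);
translate([880, 708, 0]) mirror([1, 0, 0]) rotate([0, atan2(384, 720), 0]) cube([36, 43, 816]);


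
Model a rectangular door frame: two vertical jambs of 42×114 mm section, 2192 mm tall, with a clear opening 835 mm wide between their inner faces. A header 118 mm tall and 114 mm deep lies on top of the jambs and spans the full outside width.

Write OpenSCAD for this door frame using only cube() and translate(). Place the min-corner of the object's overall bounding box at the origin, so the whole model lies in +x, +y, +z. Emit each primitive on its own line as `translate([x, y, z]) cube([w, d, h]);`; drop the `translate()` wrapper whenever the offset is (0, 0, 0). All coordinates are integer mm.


cube([42, 114, 2192]);
translate([877, 0, 0]) cube([42, 114, 2192]);
translate([0, 0, 2192]) cube([919, 114, 118]);


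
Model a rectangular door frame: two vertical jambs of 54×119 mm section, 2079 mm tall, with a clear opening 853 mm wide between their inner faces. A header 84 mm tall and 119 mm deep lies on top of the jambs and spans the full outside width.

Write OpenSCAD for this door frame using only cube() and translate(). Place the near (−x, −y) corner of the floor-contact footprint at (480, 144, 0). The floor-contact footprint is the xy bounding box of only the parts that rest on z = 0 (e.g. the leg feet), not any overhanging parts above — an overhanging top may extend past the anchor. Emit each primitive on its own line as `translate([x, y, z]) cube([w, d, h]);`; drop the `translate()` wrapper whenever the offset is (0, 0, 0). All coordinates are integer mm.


translate([480, 144, 0]) cube([54, 119, 2079]);
translate([1387, 144, 0]) cube([54, 119, 2079]);
translate([480, 144, 2079]) cube([961, 119, 84]);


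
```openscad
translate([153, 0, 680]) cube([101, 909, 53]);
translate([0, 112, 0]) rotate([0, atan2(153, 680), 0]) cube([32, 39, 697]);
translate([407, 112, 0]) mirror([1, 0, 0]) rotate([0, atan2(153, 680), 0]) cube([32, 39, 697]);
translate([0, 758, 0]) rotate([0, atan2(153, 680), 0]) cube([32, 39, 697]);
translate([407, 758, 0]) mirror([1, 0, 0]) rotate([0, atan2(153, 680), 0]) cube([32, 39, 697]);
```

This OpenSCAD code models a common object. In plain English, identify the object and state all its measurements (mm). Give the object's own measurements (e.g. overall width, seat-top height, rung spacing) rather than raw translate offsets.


A sawhorse. A 101×909×53 mm beam (x, y, z) sits on two A-frame leg pairs. Each pair is two raked legs of 32×39 mm section (39 mm along y) splaying symmetrically in x. Each leg rises 680 mm vertically over 153 mm of horizontal reach and is 697 mm long along its own axis. Every leg's outer bottom edge rests on the floor and its outer top edge meets a bottom edge of the beam — the left legs (tilting toward +x) meet the beam's −x bottom edge, the right legs (their mirror images, tilting toward −x) meet its +x bottom edge — so the leg tops tuck under the beam, the beam's underside is 680 mm above the floor, and the feet are 407 mm apart outside-to-outside with the beam centred between them. The two leg pairs are set in 112 mm from either end of the beam.


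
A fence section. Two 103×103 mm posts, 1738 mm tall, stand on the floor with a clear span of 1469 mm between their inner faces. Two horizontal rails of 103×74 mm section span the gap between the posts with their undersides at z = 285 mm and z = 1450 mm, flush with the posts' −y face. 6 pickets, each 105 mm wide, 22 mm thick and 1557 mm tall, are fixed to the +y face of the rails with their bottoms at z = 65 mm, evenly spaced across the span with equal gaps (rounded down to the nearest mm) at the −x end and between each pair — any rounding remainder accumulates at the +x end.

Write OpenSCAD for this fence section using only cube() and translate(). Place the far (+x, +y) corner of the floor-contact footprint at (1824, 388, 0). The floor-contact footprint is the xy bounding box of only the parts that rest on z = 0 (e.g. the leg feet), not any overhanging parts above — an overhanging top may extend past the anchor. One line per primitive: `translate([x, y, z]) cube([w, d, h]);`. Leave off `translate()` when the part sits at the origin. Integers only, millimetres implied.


translate([149, 285, 0]) cube([103, 103, 1738]);
translate([1721, 285, 0]) cube([103, 103, 1738]);
translate([252, 285, 285]) cube([1469, 103, 74]);
translate([252, 285, 1450]) cube([1469, 103, 74]);
translate([371, 388, 65]) cube([105, 22, 1557]);
translate([595, 388, 65]) cube([105, 22, 1557]);
translate([819, 388, 65]) cube([105, 22, 1557]);
translate([1043, 388, 65]) cube([105, 22, 1557]);
translate([1267, 388, 65]) cube([105, 22, 1557]);
translate([1491, 388, 65]) cube([105, 22, 1557]);


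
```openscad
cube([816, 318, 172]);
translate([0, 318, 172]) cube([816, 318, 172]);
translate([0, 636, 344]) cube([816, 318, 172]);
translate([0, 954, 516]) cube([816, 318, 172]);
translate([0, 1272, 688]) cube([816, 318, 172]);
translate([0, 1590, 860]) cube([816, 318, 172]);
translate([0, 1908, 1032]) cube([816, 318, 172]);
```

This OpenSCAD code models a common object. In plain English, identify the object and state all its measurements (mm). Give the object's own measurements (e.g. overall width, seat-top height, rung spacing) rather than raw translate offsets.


A straight staircase of 7 solid steps. Each step is 816 mm wide (x), 318 mm deep (y, the going) and 172 mm tall (the rise). The first step rests on the floor; each subsequent step sits one going further in +y and one rise higher in +z, directly behind and above the previous step with no overlap.


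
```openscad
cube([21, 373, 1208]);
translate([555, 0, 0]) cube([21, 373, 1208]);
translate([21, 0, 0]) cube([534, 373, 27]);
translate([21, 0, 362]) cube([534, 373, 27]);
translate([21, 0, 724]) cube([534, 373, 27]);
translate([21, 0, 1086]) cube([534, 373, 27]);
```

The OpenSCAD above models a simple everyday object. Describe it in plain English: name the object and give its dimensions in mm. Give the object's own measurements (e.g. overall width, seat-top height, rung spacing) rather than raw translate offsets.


An open bookshelf. Two side panels, each 21 mm thick, 373 mm deep and 1208 mm tall, stand 576 mm apart (outside-to-outside). Between them sit 4 shelves, each 27 mm thick and 373 mm deep, spanning the full gap between the sides. The bottom shelf rests on the floor (its underside at z = 0) and the clear gap between one shelf's top and the next shelf's underside is 335 mm.


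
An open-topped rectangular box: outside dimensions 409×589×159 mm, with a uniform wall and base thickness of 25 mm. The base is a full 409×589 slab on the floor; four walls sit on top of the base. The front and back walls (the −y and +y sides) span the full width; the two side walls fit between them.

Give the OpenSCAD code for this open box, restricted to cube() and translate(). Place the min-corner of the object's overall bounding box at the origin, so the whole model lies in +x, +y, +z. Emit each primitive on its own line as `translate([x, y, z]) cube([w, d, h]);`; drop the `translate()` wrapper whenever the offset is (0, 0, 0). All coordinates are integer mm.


cube([409, 589, 25]);
translate([0, 0, 25]) cube([409, 25, 134]);
translate([0, 564, 25]) cube([409, 25, 134]);
translate([0, 25, 25]) cube([25, 539, 134]);
translate([384, 25, 25]) cube([25, 539, 134]);


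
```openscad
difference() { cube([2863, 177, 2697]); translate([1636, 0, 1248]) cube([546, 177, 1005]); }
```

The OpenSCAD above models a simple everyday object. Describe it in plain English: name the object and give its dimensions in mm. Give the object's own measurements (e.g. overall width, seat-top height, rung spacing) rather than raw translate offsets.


A wall 2863 mm long (x), 177 mm thick (y), 2697 mm tall, with a rectangular window opening cut through it. The opening is 546 mm wide and 1005 mm tall; its sill is at z = 1248 mm and its near (−x) edge is 1636 mm from the wall's −x end. The opening passes through the full wall thickness.


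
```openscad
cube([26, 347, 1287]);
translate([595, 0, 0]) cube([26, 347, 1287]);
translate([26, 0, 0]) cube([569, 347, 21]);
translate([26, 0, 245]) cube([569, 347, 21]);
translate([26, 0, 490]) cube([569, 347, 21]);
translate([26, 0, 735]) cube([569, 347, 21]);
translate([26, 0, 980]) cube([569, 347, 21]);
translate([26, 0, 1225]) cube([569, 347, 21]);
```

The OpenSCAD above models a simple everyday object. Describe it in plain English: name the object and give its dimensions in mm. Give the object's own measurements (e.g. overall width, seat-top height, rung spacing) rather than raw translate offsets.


An open bookshelf. Two side panels, each 26 mm thick, 347 mm deep and 1287 mm tall, stand 621 mm apart (outside-to-outside). Between them sit 6 shelves, each 21 mm thick and 347 mm deep, spanning the full gap between the sides. The bottom shelf rests on the floor (its underside at z = 0) and the clear gap between one shelf's top and the next shelf's underside is 224 mm.


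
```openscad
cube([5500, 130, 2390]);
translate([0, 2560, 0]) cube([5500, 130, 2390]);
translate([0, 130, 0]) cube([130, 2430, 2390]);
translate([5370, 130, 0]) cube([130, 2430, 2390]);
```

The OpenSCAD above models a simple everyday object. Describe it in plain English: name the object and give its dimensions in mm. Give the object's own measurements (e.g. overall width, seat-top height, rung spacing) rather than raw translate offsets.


The wall frame of a small rectangular building: four walls, each 2390 mm tall and 130 mm thick, enclosing a footprint 5500 mm (x) by 2690 mm (y) outside-to-outside, with no floor or roof. The front and back walls (the −y and +y sides) span the full width; the two side walls fit between them.


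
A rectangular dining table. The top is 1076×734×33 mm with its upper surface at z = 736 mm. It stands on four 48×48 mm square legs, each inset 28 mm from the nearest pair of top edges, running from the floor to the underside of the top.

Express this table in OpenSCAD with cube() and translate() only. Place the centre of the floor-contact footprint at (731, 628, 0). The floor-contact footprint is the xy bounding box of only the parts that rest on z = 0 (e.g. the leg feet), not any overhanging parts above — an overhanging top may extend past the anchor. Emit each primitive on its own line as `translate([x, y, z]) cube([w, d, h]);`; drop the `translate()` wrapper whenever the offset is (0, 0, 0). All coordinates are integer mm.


translate([193, 261, 703]) cube([1076, 734, 33]);
translate([221, 289, 0]) cube([48, 48, 703]);
translate([1193, 289, 0]) cube([48, 48, 703]);
translate([221, 919, 0]) cube([48, 48, 703]);
translate([1193, 919, 0]) cube([48, 48, 703]);


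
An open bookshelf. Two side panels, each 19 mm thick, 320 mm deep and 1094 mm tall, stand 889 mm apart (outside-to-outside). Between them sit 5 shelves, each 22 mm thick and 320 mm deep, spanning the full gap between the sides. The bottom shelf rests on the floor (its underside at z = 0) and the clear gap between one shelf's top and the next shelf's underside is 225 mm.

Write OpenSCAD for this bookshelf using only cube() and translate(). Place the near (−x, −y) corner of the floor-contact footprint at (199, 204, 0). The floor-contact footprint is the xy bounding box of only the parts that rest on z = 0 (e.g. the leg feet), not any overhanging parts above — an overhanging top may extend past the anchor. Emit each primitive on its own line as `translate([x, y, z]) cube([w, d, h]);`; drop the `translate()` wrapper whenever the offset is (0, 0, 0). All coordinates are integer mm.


translate([199, 204, 0]) cube([19, 320, 1094]);
translate([1069, 204, 0]) cube([19, 320, 1094]);
translate([218, 204, 0]) cube([851, 320, 22]);
translate([218, 204, 247]) cube([851, 320, 22]);
translate([218, 204, 494]) cube([851, 320, 22]);
translate([218, 204, 741]) cube([851, 320, 22]);
translate([218, 204, 988]) cube([851, 320, 22]);


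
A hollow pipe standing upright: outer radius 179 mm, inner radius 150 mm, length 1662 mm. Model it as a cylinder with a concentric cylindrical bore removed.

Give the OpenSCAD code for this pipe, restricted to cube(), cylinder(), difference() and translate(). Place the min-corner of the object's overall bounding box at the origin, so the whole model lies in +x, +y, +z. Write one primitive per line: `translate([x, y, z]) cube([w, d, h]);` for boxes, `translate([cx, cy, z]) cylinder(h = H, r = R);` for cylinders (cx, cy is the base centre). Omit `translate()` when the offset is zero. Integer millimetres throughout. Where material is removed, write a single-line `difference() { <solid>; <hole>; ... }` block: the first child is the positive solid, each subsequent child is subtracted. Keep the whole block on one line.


difference() { translate([179, 179, 0]) cylinder(h = 1662, r = 179); translate([179, 179, 0]) cylinder(h = 1662, r = 150); }


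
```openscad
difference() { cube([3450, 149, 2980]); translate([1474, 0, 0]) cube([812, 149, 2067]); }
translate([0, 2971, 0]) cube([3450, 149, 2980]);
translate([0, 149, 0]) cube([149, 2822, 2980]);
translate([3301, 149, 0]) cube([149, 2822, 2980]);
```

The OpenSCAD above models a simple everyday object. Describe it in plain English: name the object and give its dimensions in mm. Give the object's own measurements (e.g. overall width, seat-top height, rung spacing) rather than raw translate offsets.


A single room: four walls, each 2980 mm tall and 149 mm thick, enclosing an outside footprint 3450×3120 mm (x × y), no floor or roof. The front and back walls (−y and +y sides) run the full x-width; the side walls fit between their inner faces. A door opening 812 mm wide and 2067 mm tall is cut through the front wall from the floor up, its −x edge 1474 mm from the wall's −x end.


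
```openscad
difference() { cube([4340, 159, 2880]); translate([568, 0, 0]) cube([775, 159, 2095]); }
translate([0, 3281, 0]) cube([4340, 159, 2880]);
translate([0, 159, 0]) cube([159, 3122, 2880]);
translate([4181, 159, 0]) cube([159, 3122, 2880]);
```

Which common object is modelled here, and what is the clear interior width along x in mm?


A single room. The interior width is 4022 mm.

Four walls enclosing a rectangle with a door in the front wall — a room. Outside width 4340 minus two 159 mm walls gives 4022 mm.


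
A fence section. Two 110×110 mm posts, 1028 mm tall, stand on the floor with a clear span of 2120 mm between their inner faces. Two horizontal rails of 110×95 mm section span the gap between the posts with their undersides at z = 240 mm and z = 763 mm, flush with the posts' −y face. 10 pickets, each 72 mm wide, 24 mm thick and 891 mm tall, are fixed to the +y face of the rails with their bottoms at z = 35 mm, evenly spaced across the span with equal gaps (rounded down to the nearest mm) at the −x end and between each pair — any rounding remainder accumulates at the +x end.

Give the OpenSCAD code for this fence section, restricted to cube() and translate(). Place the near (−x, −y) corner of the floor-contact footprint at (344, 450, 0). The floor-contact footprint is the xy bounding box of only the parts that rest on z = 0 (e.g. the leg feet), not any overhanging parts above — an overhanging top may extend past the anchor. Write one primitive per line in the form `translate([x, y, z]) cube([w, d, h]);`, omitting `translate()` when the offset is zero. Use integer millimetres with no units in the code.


translate([344, 450, 0]) cube([110, 110, 1028]);
translate([2574, 450, 0]) cube([110, 110, 1028]);
translate([454, 450, 240]) cube([2120, 110, 95]);
translate([454, 450, 763]) cube([2120, 110, 95]);
translate([581, 560, 35]) cube([72, 24, 891]);
translate([780, 560, 35]) cube([72, 24, 891]);
translate([979, 560, 35]) cube([72, 24, 891]);
translate([1178, 560, 35]) cube([72, 24, 891]);
translate([1377, 560, 35]) cube([72, 24, 891]);
translate([1576, 560, 35]) cube([72, 24, 891]);
translate([1775, 560, 35]) cube([72, 24, 891]);
translate([1974, 560, 35]) cube([72, 24, 891]);
translate([2173, 560, 35]) cube([72, 24, 891]);
translate([2372, 560, 35]) cube([72, 24, 891]);


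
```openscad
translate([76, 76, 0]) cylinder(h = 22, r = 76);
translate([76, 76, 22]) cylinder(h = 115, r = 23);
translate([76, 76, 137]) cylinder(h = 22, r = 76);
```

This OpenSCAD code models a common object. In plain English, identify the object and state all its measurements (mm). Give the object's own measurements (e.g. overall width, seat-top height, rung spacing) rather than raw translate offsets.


A spool: two coaxial disc flanges of radius 76 mm and thickness 22 mm, joined by a core cylinder of radius 23 mm and height 115 mm. The lower flange rests on z = 0 and the three cylinders share a vertical axis.


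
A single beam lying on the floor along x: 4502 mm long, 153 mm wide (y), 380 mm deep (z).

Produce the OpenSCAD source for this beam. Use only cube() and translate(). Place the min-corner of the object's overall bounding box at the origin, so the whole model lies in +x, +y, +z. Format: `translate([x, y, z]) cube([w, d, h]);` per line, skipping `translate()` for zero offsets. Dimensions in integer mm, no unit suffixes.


cube([4502, 153, 380]);


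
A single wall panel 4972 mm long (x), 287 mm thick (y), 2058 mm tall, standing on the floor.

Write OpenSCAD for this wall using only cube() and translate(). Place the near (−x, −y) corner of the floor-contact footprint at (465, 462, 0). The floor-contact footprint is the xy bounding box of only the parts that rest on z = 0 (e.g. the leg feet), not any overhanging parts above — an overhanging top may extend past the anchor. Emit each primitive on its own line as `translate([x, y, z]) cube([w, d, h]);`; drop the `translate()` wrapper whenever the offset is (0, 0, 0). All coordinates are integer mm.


translate([465, 462, 0]) cube([4972, 287, 2058]);


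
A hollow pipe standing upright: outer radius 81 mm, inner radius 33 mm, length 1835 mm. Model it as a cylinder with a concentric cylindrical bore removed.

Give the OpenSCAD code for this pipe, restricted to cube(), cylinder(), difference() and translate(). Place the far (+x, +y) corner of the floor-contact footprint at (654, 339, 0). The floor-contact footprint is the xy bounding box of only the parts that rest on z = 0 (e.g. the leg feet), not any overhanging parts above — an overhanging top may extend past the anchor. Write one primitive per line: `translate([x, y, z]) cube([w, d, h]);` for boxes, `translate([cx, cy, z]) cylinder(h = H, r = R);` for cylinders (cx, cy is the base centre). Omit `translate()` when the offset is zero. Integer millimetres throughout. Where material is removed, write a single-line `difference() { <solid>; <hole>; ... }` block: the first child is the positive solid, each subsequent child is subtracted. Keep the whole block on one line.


difference() { translate([573, 258, 0]) cylinder(h = 1835, r = 81); translate([573, 258, 0]) cylinder(h = 1835, r = 33); }


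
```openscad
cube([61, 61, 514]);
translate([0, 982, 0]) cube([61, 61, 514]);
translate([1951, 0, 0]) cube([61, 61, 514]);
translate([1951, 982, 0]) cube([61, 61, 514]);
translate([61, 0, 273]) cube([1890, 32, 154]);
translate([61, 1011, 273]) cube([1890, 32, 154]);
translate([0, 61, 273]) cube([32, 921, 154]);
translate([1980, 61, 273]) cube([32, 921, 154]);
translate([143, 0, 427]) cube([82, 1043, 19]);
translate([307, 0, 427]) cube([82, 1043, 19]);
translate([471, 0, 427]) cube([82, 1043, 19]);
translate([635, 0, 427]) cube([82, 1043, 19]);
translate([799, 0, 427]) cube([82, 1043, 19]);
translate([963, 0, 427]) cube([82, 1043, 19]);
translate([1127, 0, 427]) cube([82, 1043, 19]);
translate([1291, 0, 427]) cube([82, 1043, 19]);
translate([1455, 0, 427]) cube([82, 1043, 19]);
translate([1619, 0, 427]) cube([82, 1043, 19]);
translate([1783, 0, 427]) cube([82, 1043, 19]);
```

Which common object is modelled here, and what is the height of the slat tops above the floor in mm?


A bed frame. The slat-top height is 446 mm.

Four posts, four rails, and a row of slats — a bed frame. Slats sit on the rails at z = 273 + 154 = 427; with slat thickness 19, the top is 446 mm.


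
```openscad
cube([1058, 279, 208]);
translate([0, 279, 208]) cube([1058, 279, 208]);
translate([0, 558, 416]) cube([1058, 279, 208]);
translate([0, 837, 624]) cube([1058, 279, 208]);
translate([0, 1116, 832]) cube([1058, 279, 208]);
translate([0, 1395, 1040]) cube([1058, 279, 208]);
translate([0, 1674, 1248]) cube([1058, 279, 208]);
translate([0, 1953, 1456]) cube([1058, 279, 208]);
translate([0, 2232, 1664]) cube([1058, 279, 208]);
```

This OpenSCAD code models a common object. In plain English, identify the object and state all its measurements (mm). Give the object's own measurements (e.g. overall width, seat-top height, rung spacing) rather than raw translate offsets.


A straight staircase of 9 solid steps. Each step is 1058 mm wide (x), 279 mm deep (y, the going) and 208 mm tall (the rise). The first step rests on the floor; each subsequent step sits one going further in +y and one rise higher in +z, directly behind and above the previous step with no overlap.


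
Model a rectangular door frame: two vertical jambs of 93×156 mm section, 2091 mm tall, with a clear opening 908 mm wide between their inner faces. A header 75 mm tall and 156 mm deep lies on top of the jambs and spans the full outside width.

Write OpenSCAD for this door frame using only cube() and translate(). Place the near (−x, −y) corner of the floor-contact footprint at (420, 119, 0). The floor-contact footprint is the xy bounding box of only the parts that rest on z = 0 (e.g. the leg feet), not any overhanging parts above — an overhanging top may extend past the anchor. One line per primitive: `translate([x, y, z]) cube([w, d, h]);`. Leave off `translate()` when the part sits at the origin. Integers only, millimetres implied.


translate([420, 119, 0]) cube([93, 156, 2091]);
translate([1421, 119, 0]) cube([93, 156, 2091]);
translate([420, 119, 2091]) cube([1094, 156, 75]);


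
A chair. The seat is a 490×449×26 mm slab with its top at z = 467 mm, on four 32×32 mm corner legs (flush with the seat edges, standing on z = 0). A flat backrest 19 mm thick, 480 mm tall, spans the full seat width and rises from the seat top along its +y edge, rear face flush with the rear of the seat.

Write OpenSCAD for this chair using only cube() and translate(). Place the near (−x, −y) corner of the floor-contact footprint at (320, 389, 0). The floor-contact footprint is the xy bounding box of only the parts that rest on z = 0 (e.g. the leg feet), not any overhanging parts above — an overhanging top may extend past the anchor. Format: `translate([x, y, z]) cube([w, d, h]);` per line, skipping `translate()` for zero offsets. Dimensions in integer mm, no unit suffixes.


translate([320, 389, 441]) cube([490, 449, 26]);
translate([320, 389, 0]) cube([32, 32, 441]);
translate([778, 389, 0]) cube([32, 32, 441]);
translate([320, 806, 0]) cube([32, 32, 441]);
translate([778, 806, 0]) cube([32, 32, 441]);
translate([320, 819, 467]) cube([490, 19, 480]);
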